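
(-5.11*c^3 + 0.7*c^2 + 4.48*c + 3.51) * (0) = 0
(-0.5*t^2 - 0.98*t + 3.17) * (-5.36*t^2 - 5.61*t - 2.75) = 2.68*t^4 + 8.0578*t^3 - 10.1184*t^2 - 15.0887*t - 8.7175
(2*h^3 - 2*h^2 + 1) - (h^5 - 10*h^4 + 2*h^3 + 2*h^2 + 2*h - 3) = -h^5 + 10*h^4 - 4*h^2 - 2*h + 4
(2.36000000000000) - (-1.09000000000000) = 3.45000000000000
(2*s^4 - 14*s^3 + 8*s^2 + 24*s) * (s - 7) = 2*s^5 - 28*s^4 + 106*s^3 - 32*s^2 - 168*s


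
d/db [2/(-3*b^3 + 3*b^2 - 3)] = 2*b*(3*b - 2)/(3*(b^3 - b^2 + 1)^2)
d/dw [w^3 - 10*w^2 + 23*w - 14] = 3*w^2 - 20*w + 23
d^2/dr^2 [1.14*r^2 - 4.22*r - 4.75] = 2.28000000000000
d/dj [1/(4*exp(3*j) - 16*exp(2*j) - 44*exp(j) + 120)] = (-3*exp(2*j) + 8*exp(j) + 11)*exp(j)/(4*(exp(3*j) - 4*exp(2*j) - 11*exp(j) + 30)^2)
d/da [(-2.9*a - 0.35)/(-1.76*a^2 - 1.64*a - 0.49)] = (-5.104*a^2 - 1.232*a + 0.847)/(3.0976*a^4 + 5.7728*a^3 + 4.4144*a^2 + 1.6072*a + 0.2401)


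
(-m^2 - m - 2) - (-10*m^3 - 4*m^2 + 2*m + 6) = 10*m^3 + 3*m^2 - 3*m - 8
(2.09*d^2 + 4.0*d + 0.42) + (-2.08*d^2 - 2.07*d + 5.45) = 0.00999999999999979*d^2 + 1.93*d + 5.87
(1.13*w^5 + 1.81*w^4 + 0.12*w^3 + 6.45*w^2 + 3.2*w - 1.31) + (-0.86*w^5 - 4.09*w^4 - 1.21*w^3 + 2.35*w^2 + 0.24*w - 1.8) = 0.27*w^5 - 2.28*w^4 - 1.09*w^3 + 8.8*w^2 + 3.44*w - 3.11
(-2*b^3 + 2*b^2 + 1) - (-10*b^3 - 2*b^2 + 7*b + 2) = 8*b^3 + 4*b^2 - 7*b - 1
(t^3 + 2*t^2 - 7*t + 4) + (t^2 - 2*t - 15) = t^3 + 3*t^2 - 9*t - 11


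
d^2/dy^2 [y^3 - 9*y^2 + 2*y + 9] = 6*y - 18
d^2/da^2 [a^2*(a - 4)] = 6*a - 8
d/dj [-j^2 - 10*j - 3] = -2*j - 10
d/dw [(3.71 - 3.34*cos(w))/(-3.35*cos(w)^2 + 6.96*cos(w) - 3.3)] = (11.189*cos(w)^2 - 24.857*cos(w) + 14.7996)*sin(w)/(11.2225*cos(w)^4 - 46.632*cos(w)^3 + 70.5516*cos(w)^2 - 45.936*cos(w) + 10.89)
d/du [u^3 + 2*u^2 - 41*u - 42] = 3*u^2 + 4*u - 41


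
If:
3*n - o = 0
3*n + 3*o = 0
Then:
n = 0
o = 0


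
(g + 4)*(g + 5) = g^2 + 9*g + 20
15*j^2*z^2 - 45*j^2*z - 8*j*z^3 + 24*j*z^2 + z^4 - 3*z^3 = z*(-5*j + z)*(-3*j + z)*(z - 3)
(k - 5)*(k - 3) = k^2 - 8*k + 15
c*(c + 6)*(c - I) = c^3 + 6*c^2 - I*c^2 - 6*I*c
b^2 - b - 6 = (b - 3)*(b + 2)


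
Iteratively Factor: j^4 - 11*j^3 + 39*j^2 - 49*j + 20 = (j - 5)*(j^3 - 6*j^2 + 9*j - 4) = (j - 5)*(j - 1)*(j^2 - 5*j + 4) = (j - 5)*(j - 1)^2*(j - 4)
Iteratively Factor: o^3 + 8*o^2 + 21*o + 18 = (o + 3)*(o^2 + 5*o + 6) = (o + 2)*(o + 3)*(o + 3)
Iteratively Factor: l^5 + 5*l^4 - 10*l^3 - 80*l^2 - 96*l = (l)*(l^4 + 5*l^3 - 10*l^2 - 80*l - 96) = l*(l + 4)*(l^3 + l^2 - 14*l - 24) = l*(l + 2)*(l + 4)*(l^2 - l - 12) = l*(l - 4)*(l + 2)*(l + 4)*(l + 3)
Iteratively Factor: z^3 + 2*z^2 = (z)*(z^2 + 2*z) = z^2*(z + 2)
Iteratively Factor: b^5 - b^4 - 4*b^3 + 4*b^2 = (b - 1)*(b^4 - 4*b^2) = (b - 1)*(b + 2)*(b^3 - 2*b^2) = b*(b - 1)*(b + 2)*(b^2 - 2*b) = b*(b - 2)*(b - 1)*(b + 2)*(b)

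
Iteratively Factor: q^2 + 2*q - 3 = (q - 1)*(q + 3)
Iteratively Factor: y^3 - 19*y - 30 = (y - 5)*(y^2 + 5*y + 6) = (y - 5)*(y + 3)*(y + 2)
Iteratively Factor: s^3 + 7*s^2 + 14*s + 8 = (s + 1)*(s^2 + 6*s + 8) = (s + 1)*(s + 2)*(s + 4)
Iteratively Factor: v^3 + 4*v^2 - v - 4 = (v - 1)*(v^2 + 5*v + 4) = (v - 1)*(v + 4)*(v + 1)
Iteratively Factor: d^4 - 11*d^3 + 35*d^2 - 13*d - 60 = (d + 1)*(d^3 - 12*d^2 + 47*d - 60) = (d - 4)*(d + 1)*(d^2 - 8*d + 15) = (d - 5)*(d - 4)*(d + 1)*(d - 3)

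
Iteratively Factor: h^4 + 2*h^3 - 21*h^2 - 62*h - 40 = (h + 1)*(h^3 + h^2 - 22*h - 40) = (h - 5)*(h + 1)*(h^2 + 6*h + 8) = (h - 5)*(h + 1)*(h + 2)*(h + 4)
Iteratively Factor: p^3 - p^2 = (p)*(p^2 - p) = p^2*(p - 1)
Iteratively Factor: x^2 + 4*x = (x + 4)*(x)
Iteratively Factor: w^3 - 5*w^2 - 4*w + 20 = (w - 5)*(w^2 - 4) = (w - 5)*(w - 2)*(w + 2)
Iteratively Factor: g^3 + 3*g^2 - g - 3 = (g + 3)*(g^2 - 1) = (g + 1)*(g + 3)*(g - 1)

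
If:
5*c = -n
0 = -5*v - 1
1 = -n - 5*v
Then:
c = 0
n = 0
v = -1/5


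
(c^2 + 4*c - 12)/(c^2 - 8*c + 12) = (c + 6)/(c - 6)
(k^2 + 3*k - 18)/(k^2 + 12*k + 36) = (k - 3)/(k + 6)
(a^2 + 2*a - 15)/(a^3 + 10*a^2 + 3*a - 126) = (a + 5)/(a^2 + 13*a + 42)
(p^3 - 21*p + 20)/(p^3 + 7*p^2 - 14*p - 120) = (p - 1)/(p + 6)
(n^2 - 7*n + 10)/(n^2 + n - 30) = (n - 2)/(n + 6)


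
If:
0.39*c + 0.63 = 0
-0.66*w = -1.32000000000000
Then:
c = -1.62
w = 2.00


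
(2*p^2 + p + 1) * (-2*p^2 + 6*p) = -4*p^4 + 10*p^3 + 4*p^2 + 6*p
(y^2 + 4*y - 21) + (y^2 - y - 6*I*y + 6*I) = 2*y^2 + 3*y - 6*I*y - 21 + 6*I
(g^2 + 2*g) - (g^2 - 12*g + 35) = 14*g - 35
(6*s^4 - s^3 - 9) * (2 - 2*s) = -12*s^5 + 14*s^4 - 2*s^3 + 18*s - 18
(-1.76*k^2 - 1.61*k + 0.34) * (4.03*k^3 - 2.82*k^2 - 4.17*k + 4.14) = -7.0928*k^5 - 1.5251*k^4 + 13.2496*k^3 - 1.5315*k^2 - 8.0832*k + 1.4076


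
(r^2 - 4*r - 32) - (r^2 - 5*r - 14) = r - 18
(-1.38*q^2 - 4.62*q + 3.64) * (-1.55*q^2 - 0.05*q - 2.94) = 2.139*q^4 + 7.23*q^3 - 1.3538*q^2 + 13.4008*q - 10.7016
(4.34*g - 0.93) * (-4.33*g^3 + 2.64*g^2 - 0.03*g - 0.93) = -18.7922*g^4 + 15.4845*g^3 - 2.5854*g^2 - 4.0083*g + 0.8649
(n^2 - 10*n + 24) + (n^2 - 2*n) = 2*n^2 - 12*n + 24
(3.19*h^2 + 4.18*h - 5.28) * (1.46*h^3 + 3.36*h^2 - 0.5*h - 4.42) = 4.6574*h^5 + 16.8212*h^4 + 4.741*h^3 - 33.9306*h^2 - 15.8356*h + 23.3376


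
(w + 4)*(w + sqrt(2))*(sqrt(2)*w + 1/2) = sqrt(2)*w^3 + 5*w^2/2 + 4*sqrt(2)*w^2 + sqrt(2)*w/2 + 10*w + 2*sqrt(2)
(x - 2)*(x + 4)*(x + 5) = x^3 + 7*x^2 + 2*x - 40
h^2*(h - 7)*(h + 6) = h^4 - h^3 - 42*h^2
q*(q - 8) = q^2 - 8*q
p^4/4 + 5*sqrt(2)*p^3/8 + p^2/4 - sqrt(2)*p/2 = p*(p/2 + sqrt(2)/2)*(p/2 + sqrt(2))*(p - sqrt(2)/2)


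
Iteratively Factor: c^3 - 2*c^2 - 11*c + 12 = (c + 3)*(c^2 - 5*c + 4) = (c - 1)*(c + 3)*(c - 4)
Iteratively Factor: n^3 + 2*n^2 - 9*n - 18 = (n - 3)*(n^2 + 5*n + 6) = (n - 3)*(n + 2)*(n + 3)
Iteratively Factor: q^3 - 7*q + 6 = (q - 1)*(q^2 + q - 6) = (q - 2)*(q - 1)*(q + 3)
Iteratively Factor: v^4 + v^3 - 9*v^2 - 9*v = (v - 3)*(v^3 + 4*v^2 + 3*v) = (v - 3)*(v + 3)*(v^2 + v) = v*(v - 3)*(v + 3)*(v + 1)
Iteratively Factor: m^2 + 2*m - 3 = (m - 1)*(m + 3)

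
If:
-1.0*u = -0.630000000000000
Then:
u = 0.63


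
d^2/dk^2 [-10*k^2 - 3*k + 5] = -20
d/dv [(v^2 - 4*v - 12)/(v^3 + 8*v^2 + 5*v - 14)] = (-v^2 + 12*v + 29)/(v^4 + 12*v^3 + 22*v^2 - 84*v + 49)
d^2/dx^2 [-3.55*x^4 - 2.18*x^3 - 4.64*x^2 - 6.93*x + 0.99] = -42.6*x^2 - 13.08*x - 9.28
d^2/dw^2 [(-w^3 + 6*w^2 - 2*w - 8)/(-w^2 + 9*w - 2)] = 2*(27*w^3 + 6*w^2 - 216*w + 644)/(w^6 - 27*w^5 + 249*w^4 - 837*w^3 + 498*w^2 - 108*w + 8)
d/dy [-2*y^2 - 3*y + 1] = -4*y - 3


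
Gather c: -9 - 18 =-27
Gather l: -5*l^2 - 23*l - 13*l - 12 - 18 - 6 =-5*l^2 - 36*l - 36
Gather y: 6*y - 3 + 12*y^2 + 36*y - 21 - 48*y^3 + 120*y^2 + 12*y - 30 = -48*y^3 + 132*y^2 + 54*y - 54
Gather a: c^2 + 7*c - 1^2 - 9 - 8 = c^2 + 7*c - 18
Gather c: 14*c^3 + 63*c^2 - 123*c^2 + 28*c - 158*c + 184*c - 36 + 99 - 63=14*c^3 - 60*c^2 + 54*c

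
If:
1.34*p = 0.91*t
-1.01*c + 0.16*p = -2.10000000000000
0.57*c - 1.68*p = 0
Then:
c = 2.20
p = 0.75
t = 1.10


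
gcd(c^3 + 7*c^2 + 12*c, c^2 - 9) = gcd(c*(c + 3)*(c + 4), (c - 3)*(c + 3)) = c + 3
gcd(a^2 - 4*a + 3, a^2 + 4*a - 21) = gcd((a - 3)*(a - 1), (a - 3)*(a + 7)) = a - 3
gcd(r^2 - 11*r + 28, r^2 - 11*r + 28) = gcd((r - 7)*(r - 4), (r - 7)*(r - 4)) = r^2 - 11*r + 28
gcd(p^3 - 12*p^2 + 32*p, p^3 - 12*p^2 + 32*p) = p^3 - 12*p^2 + 32*p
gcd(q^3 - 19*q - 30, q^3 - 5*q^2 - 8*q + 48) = q + 3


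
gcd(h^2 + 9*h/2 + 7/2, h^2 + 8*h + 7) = h + 1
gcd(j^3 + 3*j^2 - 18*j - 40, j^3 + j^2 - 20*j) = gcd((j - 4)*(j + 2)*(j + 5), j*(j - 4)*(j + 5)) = j^2 + j - 20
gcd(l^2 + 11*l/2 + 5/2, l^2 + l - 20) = l + 5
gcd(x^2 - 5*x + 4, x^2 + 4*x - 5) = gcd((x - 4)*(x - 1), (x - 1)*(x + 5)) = x - 1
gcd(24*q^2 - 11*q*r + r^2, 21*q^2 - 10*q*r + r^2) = 3*q - r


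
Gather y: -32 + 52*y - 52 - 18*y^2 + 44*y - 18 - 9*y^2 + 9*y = -27*y^2 + 105*y - 102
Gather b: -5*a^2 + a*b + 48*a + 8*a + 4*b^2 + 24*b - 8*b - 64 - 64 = -5*a^2 + 56*a + 4*b^2 + b*(a + 16) - 128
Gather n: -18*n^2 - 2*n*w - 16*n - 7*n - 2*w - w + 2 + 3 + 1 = -18*n^2 + n*(-2*w - 23) - 3*w + 6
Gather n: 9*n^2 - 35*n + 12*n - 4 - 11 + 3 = 9*n^2 - 23*n - 12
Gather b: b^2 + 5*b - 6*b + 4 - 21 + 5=b^2 - b - 12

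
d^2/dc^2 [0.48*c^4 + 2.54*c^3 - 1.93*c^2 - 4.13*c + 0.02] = 5.76*c^2 + 15.24*c - 3.86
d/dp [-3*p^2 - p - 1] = -6*p - 1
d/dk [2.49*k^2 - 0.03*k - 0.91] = 4.98*k - 0.03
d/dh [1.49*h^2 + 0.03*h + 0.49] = 2.98*h + 0.03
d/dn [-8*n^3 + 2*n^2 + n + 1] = -24*n^2 + 4*n + 1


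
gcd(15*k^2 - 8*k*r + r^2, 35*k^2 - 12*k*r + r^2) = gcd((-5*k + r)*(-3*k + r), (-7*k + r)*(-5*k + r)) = -5*k + r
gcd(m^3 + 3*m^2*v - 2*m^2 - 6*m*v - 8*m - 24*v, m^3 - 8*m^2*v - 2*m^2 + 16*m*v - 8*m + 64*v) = m^2 - 2*m - 8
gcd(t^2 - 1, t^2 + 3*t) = 1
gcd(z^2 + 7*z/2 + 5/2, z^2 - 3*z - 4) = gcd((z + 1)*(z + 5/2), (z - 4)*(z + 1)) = z + 1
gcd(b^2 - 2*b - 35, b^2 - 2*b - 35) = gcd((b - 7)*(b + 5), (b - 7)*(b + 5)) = b^2 - 2*b - 35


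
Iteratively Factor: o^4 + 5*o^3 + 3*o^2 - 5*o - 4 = (o - 1)*(o^3 + 6*o^2 + 9*o + 4) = (o - 1)*(o + 4)*(o^2 + 2*o + 1) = (o - 1)*(o + 1)*(o + 4)*(o + 1)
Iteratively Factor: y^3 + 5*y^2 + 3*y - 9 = (y - 1)*(y^2 + 6*y + 9) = (y - 1)*(y + 3)*(y + 3)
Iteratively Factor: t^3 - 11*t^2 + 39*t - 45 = (t - 3)*(t^2 - 8*t + 15) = (t - 5)*(t - 3)*(t - 3)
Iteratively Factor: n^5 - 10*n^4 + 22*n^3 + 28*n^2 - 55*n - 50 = (n - 5)*(n^4 - 5*n^3 - 3*n^2 + 13*n + 10) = (n - 5)*(n + 1)*(n^3 - 6*n^2 + 3*n + 10) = (n - 5)*(n + 1)^2*(n^2 - 7*n + 10) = (n - 5)^2*(n + 1)^2*(n - 2)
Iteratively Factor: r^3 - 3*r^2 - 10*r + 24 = (r - 4)*(r^2 + r - 6) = (r - 4)*(r + 3)*(r - 2)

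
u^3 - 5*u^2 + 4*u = u*(u - 4)*(u - 1)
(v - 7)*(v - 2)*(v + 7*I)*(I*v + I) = I*v^4 - 7*v^3 - 8*I*v^3 + 56*v^2 + 5*I*v^2 - 35*v + 14*I*v - 98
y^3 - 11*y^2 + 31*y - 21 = (y - 7)*(y - 3)*(y - 1)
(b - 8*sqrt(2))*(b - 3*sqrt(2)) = b^2 - 11*sqrt(2)*b + 48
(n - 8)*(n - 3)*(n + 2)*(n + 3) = n^4 - 6*n^3 - 25*n^2 + 54*n + 144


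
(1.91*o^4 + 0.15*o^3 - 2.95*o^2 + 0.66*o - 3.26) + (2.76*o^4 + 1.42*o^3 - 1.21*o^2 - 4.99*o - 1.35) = 4.67*o^4 + 1.57*o^3 - 4.16*o^2 - 4.33*o - 4.61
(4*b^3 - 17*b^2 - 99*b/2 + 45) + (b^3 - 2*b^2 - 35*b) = 5*b^3 - 19*b^2 - 169*b/2 + 45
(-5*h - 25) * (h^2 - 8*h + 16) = -5*h^3 + 15*h^2 + 120*h - 400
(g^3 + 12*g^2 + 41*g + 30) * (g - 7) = g^4 + 5*g^3 - 43*g^2 - 257*g - 210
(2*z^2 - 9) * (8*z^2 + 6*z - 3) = 16*z^4 + 12*z^3 - 78*z^2 - 54*z + 27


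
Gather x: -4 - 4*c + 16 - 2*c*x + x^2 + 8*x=-4*c + x^2 + x*(8 - 2*c) + 12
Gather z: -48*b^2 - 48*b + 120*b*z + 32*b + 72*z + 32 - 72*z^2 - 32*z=-48*b^2 - 16*b - 72*z^2 + z*(120*b + 40) + 32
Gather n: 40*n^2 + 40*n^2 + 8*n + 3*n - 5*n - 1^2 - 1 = 80*n^2 + 6*n - 2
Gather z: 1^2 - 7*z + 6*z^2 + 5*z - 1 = 6*z^2 - 2*z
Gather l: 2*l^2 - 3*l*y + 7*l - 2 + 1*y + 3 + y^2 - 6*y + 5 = 2*l^2 + l*(7 - 3*y) + y^2 - 5*y + 6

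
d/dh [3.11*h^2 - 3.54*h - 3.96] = 6.22*h - 3.54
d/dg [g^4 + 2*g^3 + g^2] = 2*g*(2*g^2 + 3*g + 1)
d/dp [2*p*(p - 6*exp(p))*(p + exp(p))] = -10*p^2*exp(p) + 6*p^2 - 24*p*exp(2*p) - 20*p*exp(p) - 12*exp(2*p)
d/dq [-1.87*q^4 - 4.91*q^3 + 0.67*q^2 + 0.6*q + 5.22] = -7.48*q^3 - 14.73*q^2 + 1.34*q + 0.6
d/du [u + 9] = 1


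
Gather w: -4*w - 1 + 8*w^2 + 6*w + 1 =8*w^2 + 2*w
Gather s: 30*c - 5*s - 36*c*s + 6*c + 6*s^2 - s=36*c + 6*s^2 + s*(-36*c - 6)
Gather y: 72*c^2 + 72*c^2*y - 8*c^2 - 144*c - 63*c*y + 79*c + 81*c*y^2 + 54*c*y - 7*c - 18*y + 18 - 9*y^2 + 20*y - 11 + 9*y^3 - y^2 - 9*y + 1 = 64*c^2 - 72*c + 9*y^3 + y^2*(81*c - 10) + y*(72*c^2 - 9*c - 7) + 8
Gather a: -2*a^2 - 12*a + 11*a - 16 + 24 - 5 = -2*a^2 - a + 3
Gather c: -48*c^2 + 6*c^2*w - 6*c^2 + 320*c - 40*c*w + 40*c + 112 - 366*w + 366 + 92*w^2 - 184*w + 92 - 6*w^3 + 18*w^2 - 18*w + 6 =c^2*(6*w - 54) + c*(360 - 40*w) - 6*w^3 + 110*w^2 - 568*w + 576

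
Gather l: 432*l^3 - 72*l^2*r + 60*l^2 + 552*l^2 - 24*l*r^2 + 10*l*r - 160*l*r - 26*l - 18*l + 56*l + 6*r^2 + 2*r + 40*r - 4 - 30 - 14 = 432*l^3 + l^2*(612 - 72*r) + l*(-24*r^2 - 150*r + 12) + 6*r^2 + 42*r - 48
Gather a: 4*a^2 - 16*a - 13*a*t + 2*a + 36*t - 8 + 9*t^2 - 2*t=4*a^2 + a*(-13*t - 14) + 9*t^2 + 34*t - 8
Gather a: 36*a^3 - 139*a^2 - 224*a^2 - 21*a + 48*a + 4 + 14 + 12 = 36*a^3 - 363*a^2 + 27*a + 30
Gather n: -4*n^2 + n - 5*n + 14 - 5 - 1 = -4*n^2 - 4*n + 8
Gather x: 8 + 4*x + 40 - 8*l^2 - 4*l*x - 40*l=-8*l^2 - 40*l + x*(4 - 4*l) + 48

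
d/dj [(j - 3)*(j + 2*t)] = 2*j + 2*t - 3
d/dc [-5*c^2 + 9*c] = 9 - 10*c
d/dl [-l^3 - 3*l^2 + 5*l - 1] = -3*l^2 - 6*l + 5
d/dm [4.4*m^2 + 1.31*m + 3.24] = 8.8*m + 1.31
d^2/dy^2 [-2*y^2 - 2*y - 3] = -4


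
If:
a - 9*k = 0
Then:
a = 9*k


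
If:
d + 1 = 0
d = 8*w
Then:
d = -1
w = -1/8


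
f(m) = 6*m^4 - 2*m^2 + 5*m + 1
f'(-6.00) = -5155.00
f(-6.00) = 7675.00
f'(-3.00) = -631.00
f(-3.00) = 454.00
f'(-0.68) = 0.17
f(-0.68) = -2.04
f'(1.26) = 47.97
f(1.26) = 19.25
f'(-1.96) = -167.87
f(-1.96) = 72.06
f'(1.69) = 114.08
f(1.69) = 52.68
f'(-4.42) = -2049.74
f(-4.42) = 2229.85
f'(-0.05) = 5.20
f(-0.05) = 0.75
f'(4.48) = 2145.05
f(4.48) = 2400.18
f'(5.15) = 3262.58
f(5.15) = 4194.36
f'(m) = 24*m^3 - 4*m + 5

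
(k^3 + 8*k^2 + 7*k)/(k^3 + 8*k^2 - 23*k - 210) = k*(k + 1)/(k^2 + k - 30)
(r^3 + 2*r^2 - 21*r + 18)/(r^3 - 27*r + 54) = (r - 1)/(r - 3)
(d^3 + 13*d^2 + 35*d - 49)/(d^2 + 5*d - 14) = (d^2 + 6*d - 7)/(d - 2)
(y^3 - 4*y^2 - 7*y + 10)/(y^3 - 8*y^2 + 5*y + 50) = (y - 1)/(y - 5)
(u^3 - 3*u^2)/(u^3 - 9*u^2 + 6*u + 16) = u^2*(u - 3)/(u^3 - 9*u^2 + 6*u + 16)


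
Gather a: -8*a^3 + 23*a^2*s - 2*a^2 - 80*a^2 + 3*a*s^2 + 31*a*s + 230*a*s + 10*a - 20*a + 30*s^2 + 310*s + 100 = -8*a^3 + a^2*(23*s - 82) + a*(3*s^2 + 261*s - 10) + 30*s^2 + 310*s + 100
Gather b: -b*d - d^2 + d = -b*d - d^2 + d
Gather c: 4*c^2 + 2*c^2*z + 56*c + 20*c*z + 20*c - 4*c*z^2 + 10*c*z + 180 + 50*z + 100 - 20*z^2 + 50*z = c^2*(2*z + 4) + c*(-4*z^2 + 30*z + 76) - 20*z^2 + 100*z + 280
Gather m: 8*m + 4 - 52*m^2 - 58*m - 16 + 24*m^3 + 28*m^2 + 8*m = 24*m^3 - 24*m^2 - 42*m - 12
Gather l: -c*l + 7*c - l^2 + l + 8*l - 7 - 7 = 7*c - l^2 + l*(9 - c) - 14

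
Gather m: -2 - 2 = -4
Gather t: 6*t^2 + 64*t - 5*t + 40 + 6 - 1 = 6*t^2 + 59*t + 45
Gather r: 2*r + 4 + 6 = 2*r + 10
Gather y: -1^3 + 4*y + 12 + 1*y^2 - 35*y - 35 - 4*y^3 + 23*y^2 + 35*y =-4*y^3 + 24*y^2 + 4*y - 24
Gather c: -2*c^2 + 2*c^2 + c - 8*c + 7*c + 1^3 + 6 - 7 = 0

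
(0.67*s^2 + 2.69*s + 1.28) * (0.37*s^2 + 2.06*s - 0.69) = 0.2479*s^4 + 2.3755*s^3 + 5.5527*s^2 + 0.7807*s - 0.8832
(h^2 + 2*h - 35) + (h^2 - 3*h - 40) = 2*h^2 - h - 75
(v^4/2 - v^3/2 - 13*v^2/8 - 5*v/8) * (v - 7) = v^5/2 - 4*v^4 + 15*v^3/8 + 43*v^2/4 + 35*v/8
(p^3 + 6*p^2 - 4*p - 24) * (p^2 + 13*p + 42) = p^5 + 19*p^4 + 116*p^3 + 176*p^2 - 480*p - 1008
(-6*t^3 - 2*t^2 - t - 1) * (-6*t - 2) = 36*t^4 + 24*t^3 + 10*t^2 + 8*t + 2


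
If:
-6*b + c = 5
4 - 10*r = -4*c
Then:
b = 5*r/12 - 1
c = 5*r/2 - 1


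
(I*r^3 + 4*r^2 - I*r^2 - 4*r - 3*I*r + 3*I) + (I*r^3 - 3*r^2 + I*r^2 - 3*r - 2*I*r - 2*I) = 2*I*r^3 + r^2 - 7*r - 5*I*r + I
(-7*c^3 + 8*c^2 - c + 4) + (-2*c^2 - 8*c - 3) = -7*c^3 + 6*c^2 - 9*c + 1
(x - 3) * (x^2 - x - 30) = x^3 - 4*x^2 - 27*x + 90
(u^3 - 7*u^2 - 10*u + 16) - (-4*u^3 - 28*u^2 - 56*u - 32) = 5*u^3 + 21*u^2 + 46*u + 48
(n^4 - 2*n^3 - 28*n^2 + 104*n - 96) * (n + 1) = n^5 - n^4 - 30*n^3 + 76*n^2 + 8*n - 96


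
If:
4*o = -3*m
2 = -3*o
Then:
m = 8/9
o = -2/3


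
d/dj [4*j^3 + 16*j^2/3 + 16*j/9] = 12*j^2 + 32*j/3 + 16/9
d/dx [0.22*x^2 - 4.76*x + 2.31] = 0.44*x - 4.76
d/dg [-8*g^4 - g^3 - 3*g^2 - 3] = g*(-32*g^2 - 3*g - 6)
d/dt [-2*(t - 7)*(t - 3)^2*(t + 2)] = -8*t^3 + 66*t^2 - 100*t - 78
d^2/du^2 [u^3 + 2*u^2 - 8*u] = 6*u + 4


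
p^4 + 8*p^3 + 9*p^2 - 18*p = p*(p - 1)*(p + 3)*(p + 6)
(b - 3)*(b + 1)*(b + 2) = b^3 - 7*b - 6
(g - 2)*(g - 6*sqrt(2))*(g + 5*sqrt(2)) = g^3 - 2*g^2 - sqrt(2)*g^2 - 60*g + 2*sqrt(2)*g + 120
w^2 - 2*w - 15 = (w - 5)*(w + 3)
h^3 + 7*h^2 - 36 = (h - 2)*(h + 3)*(h + 6)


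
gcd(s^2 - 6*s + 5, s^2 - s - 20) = s - 5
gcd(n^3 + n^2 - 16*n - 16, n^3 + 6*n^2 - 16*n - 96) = n^2 - 16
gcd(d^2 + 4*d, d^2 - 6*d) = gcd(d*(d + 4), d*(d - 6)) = d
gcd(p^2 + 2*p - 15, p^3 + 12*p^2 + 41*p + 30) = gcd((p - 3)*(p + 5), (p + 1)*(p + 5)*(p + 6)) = p + 5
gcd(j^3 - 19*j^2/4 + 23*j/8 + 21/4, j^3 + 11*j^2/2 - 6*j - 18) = j - 2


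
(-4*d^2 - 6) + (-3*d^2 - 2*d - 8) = -7*d^2 - 2*d - 14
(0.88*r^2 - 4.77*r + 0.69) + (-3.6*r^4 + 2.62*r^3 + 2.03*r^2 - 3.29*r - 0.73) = -3.6*r^4 + 2.62*r^3 + 2.91*r^2 - 8.06*r - 0.04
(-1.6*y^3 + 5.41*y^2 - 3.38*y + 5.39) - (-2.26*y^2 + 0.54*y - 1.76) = -1.6*y^3 + 7.67*y^2 - 3.92*y + 7.15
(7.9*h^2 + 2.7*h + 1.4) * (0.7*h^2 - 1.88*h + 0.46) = 5.53*h^4 - 12.962*h^3 - 0.462*h^2 - 1.39*h + 0.644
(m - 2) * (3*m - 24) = 3*m^2 - 30*m + 48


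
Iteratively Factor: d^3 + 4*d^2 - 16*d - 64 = (d + 4)*(d^2 - 16) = (d + 4)^2*(d - 4)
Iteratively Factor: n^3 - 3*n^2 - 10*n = (n)*(n^2 - 3*n - 10) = n*(n + 2)*(n - 5)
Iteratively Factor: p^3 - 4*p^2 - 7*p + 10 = (p + 2)*(p^2 - 6*p + 5) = (p - 1)*(p + 2)*(p - 5)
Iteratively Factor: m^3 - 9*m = (m)*(m^2 - 9) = m*(m + 3)*(m - 3)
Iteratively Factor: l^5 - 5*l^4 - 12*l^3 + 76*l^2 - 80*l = (l)*(l^4 - 5*l^3 - 12*l^2 + 76*l - 80) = l*(l + 4)*(l^3 - 9*l^2 + 24*l - 20) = l*(l - 2)*(l + 4)*(l^2 - 7*l + 10) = l*(l - 2)^2*(l + 4)*(l - 5)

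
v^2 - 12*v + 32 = (v - 8)*(v - 4)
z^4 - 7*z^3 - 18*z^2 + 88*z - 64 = (z - 8)*(z - 2)*(z - 1)*(z + 4)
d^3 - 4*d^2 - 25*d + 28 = (d - 7)*(d - 1)*(d + 4)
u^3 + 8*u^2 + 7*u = u*(u + 1)*(u + 7)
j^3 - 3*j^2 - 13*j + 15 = (j - 5)*(j - 1)*(j + 3)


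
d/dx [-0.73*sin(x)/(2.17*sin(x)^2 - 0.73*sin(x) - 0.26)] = (1.5841*sin(x)^2 + 0.1898)*cos(x)/(4.7089*sin(x)^4 - 3.1682*sin(x)^3 - 0.5955*sin(x)^2 + 0.3796*sin(x) + 0.0676)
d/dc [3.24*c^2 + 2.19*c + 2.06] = 6.48*c + 2.19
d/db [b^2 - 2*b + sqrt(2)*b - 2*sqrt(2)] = 2*b - 2 + sqrt(2)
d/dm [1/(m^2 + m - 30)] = (-2*m - 1)/(m^2 + m - 30)^2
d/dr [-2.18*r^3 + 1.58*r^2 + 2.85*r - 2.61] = -6.54*r^2 + 3.16*r + 2.85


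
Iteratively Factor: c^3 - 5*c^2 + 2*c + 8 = (c - 2)*(c^2 - 3*c - 4) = (c - 2)*(c + 1)*(c - 4)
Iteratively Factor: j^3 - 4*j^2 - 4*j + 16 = (j + 2)*(j^2 - 6*j + 8) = (j - 4)*(j + 2)*(j - 2)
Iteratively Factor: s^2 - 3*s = (s - 3)*(s)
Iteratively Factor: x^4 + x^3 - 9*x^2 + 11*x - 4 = (x - 1)*(x^3 + 2*x^2 - 7*x + 4) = (x - 1)^2*(x^2 + 3*x - 4) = (x - 1)^3*(x + 4)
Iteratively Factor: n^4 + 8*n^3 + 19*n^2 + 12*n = (n + 1)*(n^3 + 7*n^2 + 12*n) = (n + 1)*(n + 4)*(n^2 + 3*n) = (n + 1)*(n + 3)*(n + 4)*(n)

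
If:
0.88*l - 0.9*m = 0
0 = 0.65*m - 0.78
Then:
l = 1.23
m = 1.20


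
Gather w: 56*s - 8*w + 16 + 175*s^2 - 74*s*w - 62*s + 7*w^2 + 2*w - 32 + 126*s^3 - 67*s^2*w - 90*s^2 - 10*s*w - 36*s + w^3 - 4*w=126*s^3 + 85*s^2 - 42*s + w^3 + 7*w^2 + w*(-67*s^2 - 84*s - 10) - 16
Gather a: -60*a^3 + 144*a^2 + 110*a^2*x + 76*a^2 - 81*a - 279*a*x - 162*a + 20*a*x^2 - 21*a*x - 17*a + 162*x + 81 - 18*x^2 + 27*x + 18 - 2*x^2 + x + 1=-60*a^3 + a^2*(110*x + 220) + a*(20*x^2 - 300*x - 260) - 20*x^2 + 190*x + 100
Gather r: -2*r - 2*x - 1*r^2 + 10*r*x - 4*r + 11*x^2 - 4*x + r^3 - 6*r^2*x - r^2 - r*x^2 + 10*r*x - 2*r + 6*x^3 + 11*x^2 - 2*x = r^3 + r^2*(-6*x - 2) + r*(-x^2 + 20*x - 8) + 6*x^3 + 22*x^2 - 8*x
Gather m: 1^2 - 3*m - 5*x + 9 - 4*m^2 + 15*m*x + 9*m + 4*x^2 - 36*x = -4*m^2 + m*(15*x + 6) + 4*x^2 - 41*x + 10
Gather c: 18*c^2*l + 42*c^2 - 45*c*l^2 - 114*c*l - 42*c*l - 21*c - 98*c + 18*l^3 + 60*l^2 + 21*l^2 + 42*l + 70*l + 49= c^2*(18*l + 42) + c*(-45*l^2 - 156*l - 119) + 18*l^3 + 81*l^2 + 112*l + 49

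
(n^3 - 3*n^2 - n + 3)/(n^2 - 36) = (n^3 - 3*n^2 - n + 3)/(n^2 - 36)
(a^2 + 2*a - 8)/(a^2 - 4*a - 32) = (a - 2)/(a - 8)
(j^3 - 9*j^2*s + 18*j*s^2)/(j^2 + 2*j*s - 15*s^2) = j*(j - 6*s)/(j + 5*s)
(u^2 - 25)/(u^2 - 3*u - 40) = (u - 5)/(u - 8)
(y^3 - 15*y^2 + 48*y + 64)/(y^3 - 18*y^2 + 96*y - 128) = (y + 1)/(y - 2)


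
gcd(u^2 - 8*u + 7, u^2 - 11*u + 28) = u - 7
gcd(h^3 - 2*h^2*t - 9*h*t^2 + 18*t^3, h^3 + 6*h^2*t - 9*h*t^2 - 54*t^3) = -h^2 + 9*t^2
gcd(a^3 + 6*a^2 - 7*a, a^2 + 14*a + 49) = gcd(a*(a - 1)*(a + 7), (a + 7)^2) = a + 7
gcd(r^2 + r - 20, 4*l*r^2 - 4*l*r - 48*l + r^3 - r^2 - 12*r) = r - 4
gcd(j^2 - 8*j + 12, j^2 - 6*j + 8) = j - 2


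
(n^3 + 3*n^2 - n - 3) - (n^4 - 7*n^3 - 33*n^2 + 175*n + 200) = -n^4 + 8*n^3 + 36*n^2 - 176*n - 203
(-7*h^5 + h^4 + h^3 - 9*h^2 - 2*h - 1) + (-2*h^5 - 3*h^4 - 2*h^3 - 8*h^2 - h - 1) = -9*h^5 - 2*h^4 - h^3 - 17*h^2 - 3*h - 2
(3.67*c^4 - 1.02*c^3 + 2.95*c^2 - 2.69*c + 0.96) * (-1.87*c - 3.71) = -6.8629*c^5 - 11.7083*c^4 - 1.7323*c^3 - 5.9142*c^2 + 8.1847*c - 3.5616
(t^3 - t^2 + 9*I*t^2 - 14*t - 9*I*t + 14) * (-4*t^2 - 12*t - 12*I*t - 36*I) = -4*t^5 - 8*t^4 - 48*I*t^4 + 176*t^3 - 96*I*t^3 + 328*t^2 + 312*I*t^2 - 492*t + 336*I*t - 504*I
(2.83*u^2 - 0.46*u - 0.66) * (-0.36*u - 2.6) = -1.0188*u^3 - 7.1924*u^2 + 1.4336*u + 1.716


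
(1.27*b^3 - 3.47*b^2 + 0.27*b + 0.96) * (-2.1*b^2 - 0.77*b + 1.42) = -2.667*b^5 + 6.3091*b^4 + 3.9083*b^3 - 7.1513*b^2 - 0.3558*b + 1.3632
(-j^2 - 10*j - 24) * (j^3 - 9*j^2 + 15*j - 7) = -j^5 - j^4 + 51*j^3 + 73*j^2 - 290*j + 168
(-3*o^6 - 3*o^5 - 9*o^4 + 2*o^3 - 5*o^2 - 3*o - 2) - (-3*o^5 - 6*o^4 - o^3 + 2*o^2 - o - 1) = -3*o^6 - 3*o^4 + 3*o^3 - 7*o^2 - 2*o - 1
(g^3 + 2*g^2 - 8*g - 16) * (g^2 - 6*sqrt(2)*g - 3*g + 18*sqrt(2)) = g^5 - 6*sqrt(2)*g^4 - g^4 - 14*g^3 + 6*sqrt(2)*g^3 + 8*g^2 + 84*sqrt(2)*g^2 - 48*sqrt(2)*g + 48*g - 288*sqrt(2)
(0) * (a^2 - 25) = 0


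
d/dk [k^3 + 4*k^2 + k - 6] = 3*k^2 + 8*k + 1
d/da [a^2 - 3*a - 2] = 2*a - 3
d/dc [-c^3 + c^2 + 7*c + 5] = -3*c^2 + 2*c + 7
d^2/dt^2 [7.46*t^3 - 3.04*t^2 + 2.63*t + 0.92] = 44.76*t - 6.08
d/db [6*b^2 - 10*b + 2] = 12*b - 10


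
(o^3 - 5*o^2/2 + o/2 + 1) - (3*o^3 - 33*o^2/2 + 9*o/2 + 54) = -2*o^3 + 14*o^2 - 4*o - 53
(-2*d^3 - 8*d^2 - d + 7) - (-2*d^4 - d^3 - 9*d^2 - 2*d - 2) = 2*d^4 - d^3 + d^2 + d + 9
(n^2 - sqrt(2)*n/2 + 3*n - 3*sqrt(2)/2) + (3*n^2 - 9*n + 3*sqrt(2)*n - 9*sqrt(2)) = 4*n^2 - 6*n + 5*sqrt(2)*n/2 - 21*sqrt(2)/2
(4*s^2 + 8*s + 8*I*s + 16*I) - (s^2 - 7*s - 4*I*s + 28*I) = 3*s^2 + 15*s + 12*I*s - 12*I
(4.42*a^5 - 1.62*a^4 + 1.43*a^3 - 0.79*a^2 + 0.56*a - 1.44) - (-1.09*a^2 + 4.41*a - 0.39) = 4.42*a^5 - 1.62*a^4 + 1.43*a^3 + 0.3*a^2 - 3.85*a - 1.05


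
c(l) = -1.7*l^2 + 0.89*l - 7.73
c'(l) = 0.89 - 3.4*l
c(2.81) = -18.65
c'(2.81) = -8.66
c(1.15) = -8.95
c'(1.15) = -3.02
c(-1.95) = -15.93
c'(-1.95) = 7.52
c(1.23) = -9.21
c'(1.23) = -3.29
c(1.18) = -9.05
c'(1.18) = -3.12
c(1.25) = -9.27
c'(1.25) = -3.36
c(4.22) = -34.25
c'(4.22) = -13.46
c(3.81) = -29.02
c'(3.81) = -12.06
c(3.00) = -20.36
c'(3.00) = -9.31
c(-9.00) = -153.44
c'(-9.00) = 31.49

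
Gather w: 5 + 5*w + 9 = 5*w + 14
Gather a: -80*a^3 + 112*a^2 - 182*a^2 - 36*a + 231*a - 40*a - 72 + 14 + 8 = -80*a^3 - 70*a^2 + 155*a - 50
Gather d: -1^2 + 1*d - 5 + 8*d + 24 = 9*d + 18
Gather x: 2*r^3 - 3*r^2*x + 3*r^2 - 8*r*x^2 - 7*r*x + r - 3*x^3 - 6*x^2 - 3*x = 2*r^3 + 3*r^2 + r - 3*x^3 + x^2*(-8*r - 6) + x*(-3*r^2 - 7*r - 3)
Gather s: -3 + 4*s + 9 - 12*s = 6 - 8*s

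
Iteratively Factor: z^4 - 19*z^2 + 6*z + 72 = (z + 4)*(z^3 - 4*z^2 - 3*z + 18) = (z - 3)*(z + 4)*(z^2 - z - 6) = (z - 3)*(z + 2)*(z + 4)*(z - 3)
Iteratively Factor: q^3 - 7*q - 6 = (q + 2)*(q^2 - 2*q - 3) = (q + 1)*(q + 2)*(q - 3)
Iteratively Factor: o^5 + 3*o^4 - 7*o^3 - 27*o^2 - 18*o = (o + 2)*(o^4 + o^3 - 9*o^2 - 9*o) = o*(o + 2)*(o^3 + o^2 - 9*o - 9) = o*(o - 3)*(o + 2)*(o^2 + 4*o + 3) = o*(o - 3)*(o + 1)*(o + 2)*(o + 3)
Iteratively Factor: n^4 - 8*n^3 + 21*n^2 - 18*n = (n - 3)*(n^3 - 5*n^2 + 6*n) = (n - 3)^2*(n^2 - 2*n) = (n - 3)^2*(n - 2)*(n)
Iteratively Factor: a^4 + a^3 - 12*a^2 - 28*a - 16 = (a + 1)*(a^3 - 12*a - 16) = (a - 4)*(a + 1)*(a^2 + 4*a + 4) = (a - 4)*(a + 1)*(a + 2)*(a + 2)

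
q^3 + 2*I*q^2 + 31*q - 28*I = (q - 4*I)*(q - I)*(q + 7*I)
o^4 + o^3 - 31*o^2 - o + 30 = (o - 5)*(o - 1)*(o + 1)*(o + 6)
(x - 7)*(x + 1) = x^2 - 6*x - 7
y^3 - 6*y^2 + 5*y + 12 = (y - 4)*(y - 3)*(y + 1)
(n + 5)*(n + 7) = n^2 + 12*n + 35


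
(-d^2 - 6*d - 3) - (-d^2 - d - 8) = 5 - 5*d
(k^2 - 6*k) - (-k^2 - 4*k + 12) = 2*k^2 - 2*k - 12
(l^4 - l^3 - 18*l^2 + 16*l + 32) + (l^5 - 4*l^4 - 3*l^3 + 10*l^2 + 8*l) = l^5 - 3*l^4 - 4*l^3 - 8*l^2 + 24*l + 32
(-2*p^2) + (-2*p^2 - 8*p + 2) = -4*p^2 - 8*p + 2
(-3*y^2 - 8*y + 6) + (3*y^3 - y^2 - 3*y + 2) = 3*y^3 - 4*y^2 - 11*y + 8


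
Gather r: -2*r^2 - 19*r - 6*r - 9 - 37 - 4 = -2*r^2 - 25*r - 50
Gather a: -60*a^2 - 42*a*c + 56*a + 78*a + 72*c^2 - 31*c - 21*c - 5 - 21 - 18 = -60*a^2 + a*(134 - 42*c) + 72*c^2 - 52*c - 44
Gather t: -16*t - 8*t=-24*t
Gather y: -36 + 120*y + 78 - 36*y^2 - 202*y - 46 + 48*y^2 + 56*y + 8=12*y^2 - 26*y + 4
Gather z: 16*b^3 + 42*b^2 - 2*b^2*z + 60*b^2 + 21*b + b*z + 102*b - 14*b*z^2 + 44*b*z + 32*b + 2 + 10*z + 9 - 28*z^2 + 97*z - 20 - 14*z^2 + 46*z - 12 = 16*b^3 + 102*b^2 + 155*b + z^2*(-14*b - 42) + z*(-2*b^2 + 45*b + 153) - 21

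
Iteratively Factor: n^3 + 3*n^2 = (n)*(n^2 + 3*n) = n^2*(n + 3)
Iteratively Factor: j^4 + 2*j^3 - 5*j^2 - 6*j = (j - 2)*(j^3 + 4*j^2 + 3*j) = j*(j - 2)*(j^2 + 4*j + 3) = j*(j - 2)*(j + 1)*(j + 3)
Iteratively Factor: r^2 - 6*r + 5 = (r - 1)*(r - 5)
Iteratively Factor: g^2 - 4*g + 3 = (g - 1)*(g - 3)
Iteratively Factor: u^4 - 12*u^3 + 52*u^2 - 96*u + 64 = (u - 4)*(u^3 - 8*u^2 + 20*u - 16) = (u - 4)*(u - 2)*(u^2 - 6*u + 8) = (u - 4)*(u - 2)^2*(u - 4)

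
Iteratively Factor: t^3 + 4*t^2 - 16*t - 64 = (t - 4)*(t^2 + 8*t + 16) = (t - 4)*(t + 4)*(t + 4)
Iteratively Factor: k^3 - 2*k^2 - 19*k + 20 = (k - 1)*(k^2 - k - 20) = (k - 1)*(k + 4)*(k - 5)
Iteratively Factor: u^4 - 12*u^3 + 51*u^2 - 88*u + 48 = (u - 4)*(u^3 - 8*u^2 + 19*u - 12) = (u - 4)*(u - 3)*(u^2 - 5*u + 4) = (u - 4)^2*(u - 3)*(u - 1)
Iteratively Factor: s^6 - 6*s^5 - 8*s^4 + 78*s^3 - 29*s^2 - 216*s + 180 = (s - 3)*(s^5 - 3*s^4 - 17*s^3 + 27*s^2 + 52*s - 60) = (s - 3)*(s - 1)*(s^4 - 2*s^3 - 19*s^2 + 8*s + 60) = (s - 5)*(s - 3)*(s - 1)*(s^3 + 3*s^2 - 4*s - 12) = (s - 5)*(s - 3)*(s - 2)*(s - 1)*(s^2 + 5*s + 6) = (s - 5)*(s - 3)*(s - 2)*(s - 1)*(s + 3)*(s + 2)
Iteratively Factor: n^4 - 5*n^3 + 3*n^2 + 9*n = (n + 1)*(n^3 - 6*n^2 + 9*n) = n*(n + 1)*(n^2 - 6*n + 9) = n*(n - 3)*(n + 1)*(n - 3)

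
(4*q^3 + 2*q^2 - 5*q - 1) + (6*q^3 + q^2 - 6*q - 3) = 10*q^3 + 3*q^2 - 11*q - 4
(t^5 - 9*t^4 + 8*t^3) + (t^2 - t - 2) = t^5 - 9*t^4 + 8*t^3 + t^2 - t - 2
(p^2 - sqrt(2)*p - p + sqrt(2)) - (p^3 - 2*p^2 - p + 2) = -p^3 + 3*p^2 - sqrt(2)*p - 2 + sqrt(2)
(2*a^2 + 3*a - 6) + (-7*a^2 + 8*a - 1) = -5*a^2 + 11*a - 7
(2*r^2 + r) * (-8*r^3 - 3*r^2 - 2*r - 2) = -16*r^5 - 14*r^4 - 7*r^3 - 6*r^2 - 2*r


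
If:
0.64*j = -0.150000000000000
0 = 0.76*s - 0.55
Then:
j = -0.23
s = 0.72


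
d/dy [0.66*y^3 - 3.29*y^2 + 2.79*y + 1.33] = 1.98*y^2 - 6.58*y + 2.79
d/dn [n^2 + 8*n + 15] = 2*n + 8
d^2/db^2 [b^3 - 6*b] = 6*b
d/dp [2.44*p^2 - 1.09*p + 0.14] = 4.88*p - 1.09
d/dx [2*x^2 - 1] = 4*x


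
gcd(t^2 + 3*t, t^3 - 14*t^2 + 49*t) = t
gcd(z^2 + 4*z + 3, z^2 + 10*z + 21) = z + 3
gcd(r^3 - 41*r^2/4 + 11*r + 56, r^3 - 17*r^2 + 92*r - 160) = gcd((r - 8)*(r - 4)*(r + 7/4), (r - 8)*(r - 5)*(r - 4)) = r^2 - 12*r + 32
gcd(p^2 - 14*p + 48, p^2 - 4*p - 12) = p - 6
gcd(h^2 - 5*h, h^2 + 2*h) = h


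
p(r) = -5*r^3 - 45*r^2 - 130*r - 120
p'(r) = -15*r^2 - 90*r - 130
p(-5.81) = 96.89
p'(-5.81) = -113.44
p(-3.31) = -1.40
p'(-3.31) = 3.56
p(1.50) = -433.12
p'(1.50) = -298.75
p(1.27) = -367.92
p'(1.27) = -268.49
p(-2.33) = 1.85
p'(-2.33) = -1.73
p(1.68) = -489.12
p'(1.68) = -323.54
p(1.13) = -331.57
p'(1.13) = -250.85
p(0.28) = -160.04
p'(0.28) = -156.38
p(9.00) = -8580.00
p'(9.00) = -2155.00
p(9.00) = -8580.00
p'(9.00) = -2155.00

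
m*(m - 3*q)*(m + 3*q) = m^3 - 9*m*q^2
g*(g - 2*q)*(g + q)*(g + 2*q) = g^4 + g^3*q - 4*g^2*q^2 - 4*g*q^3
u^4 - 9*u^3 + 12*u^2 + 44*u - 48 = (u - 6)*(u - 4)*(u - 1)*(u + 2)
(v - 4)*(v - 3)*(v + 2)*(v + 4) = v^4 - v^3 - 22*v^2 + 16*v + 96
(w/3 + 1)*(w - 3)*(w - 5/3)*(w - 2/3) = w^4/3 - 7*w^3/9 - 71*w^2/27 + 7*w - 10/3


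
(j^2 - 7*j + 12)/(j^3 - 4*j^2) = (j - 3)/j^2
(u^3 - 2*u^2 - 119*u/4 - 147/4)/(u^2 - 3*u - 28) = (u^2 + 5*u + 21/4)/(u + 4)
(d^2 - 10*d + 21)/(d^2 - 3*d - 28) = (d - 3)/(d + 4)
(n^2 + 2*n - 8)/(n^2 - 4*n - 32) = (n - 2)/(n - 8)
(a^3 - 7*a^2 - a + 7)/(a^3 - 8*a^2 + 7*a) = (a + 1)/a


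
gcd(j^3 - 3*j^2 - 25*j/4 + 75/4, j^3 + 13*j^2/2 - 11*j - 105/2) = j^2 - j/2 - 15/2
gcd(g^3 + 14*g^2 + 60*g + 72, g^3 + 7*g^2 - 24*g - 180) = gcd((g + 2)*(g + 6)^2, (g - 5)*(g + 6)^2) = g^2 + 12*g + 36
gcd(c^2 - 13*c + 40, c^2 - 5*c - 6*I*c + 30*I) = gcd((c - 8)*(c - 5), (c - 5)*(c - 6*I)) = c - 5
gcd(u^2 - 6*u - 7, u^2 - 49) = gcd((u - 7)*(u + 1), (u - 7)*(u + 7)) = u - 7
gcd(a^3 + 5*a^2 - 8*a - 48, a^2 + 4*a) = a + 4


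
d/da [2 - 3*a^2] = -6*a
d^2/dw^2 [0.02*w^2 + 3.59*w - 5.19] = 0.0400000000000000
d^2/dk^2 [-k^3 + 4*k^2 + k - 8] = 8 - 6*k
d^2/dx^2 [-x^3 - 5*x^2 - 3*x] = -6*x - 10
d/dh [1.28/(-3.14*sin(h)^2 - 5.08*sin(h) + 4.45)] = (8.0384*sin(h) + 6.5024)*cos(h)/(3.14*sin(h)^2 + 5.08*sin(h) - 4.45)^2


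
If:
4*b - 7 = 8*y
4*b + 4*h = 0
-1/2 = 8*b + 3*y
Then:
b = 17/76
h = -17/76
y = -29/38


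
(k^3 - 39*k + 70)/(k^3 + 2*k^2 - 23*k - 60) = (k^2 + 5*k - 14)/(k^2 + 7*k + 12)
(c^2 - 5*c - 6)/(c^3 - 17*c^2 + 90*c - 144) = (c + 1)/(c^2 - 11*c + 24)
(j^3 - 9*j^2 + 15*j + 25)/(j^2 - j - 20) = (j^2 - 4*j - 5)/(j + 4)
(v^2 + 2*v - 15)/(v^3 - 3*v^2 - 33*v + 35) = (v - 3)/(v^2 - 8*v + 7)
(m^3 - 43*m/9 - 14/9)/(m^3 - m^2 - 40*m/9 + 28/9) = (3*m + 1)/(3*m - 2)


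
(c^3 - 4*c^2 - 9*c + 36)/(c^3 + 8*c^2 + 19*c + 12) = (c^2 - 7*c + 12)/(c^2 + 5*c + 4)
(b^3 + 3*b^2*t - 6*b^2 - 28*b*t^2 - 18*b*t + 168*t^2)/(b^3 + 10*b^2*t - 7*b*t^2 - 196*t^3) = (b - 6)/(b + 7*t)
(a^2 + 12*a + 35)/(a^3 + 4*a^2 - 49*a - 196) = (a + 5)/(a^2 - 3*a - 28)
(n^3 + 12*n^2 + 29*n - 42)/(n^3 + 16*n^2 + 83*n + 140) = (n^2 + 5*n - 6)/(n^2 + 9*n + 20)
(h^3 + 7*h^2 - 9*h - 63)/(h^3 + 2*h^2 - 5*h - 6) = (h^2 + 4*h - 21)/(h^2 - h - 2)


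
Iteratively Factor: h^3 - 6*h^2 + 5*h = (h)*(h^2 - 6*h + 5) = h*(h - 1)*(h - 5)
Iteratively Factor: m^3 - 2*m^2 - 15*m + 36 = (m - 3)*(m^2 + m - 12) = (m - 3)^2*(m + 4)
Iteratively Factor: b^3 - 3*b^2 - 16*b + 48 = (b + 4)*(b^2 - 7*b + 12) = (b - 3)*(b + 4)*(b - 4)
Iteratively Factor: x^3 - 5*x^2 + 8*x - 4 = (x - 1)*(x^2 - 4*x + 4) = (x - 2)*(x - 1)*(x - 2)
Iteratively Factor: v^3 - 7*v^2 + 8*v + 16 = (v - 4)*(v^2 - 3*v - 4) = (v - 4)*(v + 1)*(v - 4)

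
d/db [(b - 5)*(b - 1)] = 2*b - 6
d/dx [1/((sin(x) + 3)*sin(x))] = -(2*sin(x) + 3)*cos(x)/((sin(x) + 3)^2*sin(x)^2)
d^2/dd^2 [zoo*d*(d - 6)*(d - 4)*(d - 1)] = zoo*(d^2 + d + 1)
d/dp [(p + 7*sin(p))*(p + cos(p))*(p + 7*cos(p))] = -(p + 7*sin(p))*(p + cos(p))*(7*sin(p) - 1) - (p + 7*sin(p))*(p + 7*cos(p))*(sin(p) - 1) + (p + cos(p))*(p + 7*cos(p))*(7*cos(p) + 1)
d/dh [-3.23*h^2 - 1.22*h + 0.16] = -6.46*h - 1.22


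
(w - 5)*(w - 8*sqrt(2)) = w^2 - 8*sqrt(2)*w - 5*w + 40*sqrt(2)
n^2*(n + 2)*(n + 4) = n^4 + 6*n^3 + 8*n^2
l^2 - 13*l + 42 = (l - 7)*(l - 6)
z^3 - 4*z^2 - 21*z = z*(z - 7)*(z + 3)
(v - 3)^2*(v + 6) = v^3 - 27*v + 54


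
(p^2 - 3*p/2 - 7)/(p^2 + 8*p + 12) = (p - 7/2)/(p + 6)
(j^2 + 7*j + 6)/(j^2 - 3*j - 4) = (j + 6)/(j - 4)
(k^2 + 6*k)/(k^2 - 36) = k/(k - 6)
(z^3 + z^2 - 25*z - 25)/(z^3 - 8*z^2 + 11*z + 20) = (z + 5)/(z - 4)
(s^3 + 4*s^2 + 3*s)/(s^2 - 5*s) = (s^2 + 4*s + 3)/(s - 5)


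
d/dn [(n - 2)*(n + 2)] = 2*n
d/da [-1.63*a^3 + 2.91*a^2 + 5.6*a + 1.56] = -4.89*a^2 + 5.82*a + 5.6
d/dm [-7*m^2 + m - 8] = 1 - 14*m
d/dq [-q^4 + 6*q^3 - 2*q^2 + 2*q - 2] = -4*q^3 + 18*q^2 - 4*q + 2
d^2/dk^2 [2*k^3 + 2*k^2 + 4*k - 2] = 12*k + 4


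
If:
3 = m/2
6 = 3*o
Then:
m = 6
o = 2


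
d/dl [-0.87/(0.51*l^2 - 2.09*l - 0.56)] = (0.8874*l - 1.8183)/(-0.51*l^2 + 2.09*l + 0.56)^2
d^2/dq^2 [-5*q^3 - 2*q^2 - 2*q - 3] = -30*q - 4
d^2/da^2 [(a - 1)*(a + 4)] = 2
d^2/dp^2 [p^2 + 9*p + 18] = 2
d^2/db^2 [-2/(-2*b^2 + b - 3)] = 4*(-4*b^2 + 2*b + (4*b - 1)^2 - 6)/(2*b^2 - b + 3)^3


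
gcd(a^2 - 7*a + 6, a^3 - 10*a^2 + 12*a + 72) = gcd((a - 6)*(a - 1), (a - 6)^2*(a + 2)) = a - 6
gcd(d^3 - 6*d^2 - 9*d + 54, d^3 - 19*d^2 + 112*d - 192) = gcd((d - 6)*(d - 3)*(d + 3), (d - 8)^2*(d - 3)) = d - 3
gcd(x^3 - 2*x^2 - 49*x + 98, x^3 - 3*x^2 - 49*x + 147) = x^2 - 49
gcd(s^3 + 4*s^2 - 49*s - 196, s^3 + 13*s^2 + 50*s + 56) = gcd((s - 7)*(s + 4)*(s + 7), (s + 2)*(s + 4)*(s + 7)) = s^2 + 11*s + 28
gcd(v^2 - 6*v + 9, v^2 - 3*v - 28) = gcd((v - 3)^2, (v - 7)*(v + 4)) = 1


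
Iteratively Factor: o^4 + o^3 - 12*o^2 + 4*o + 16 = (o + 1)*(o^3 - 12*o + 16) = (o + 1)*(o + 4)*(o^2 - 4*o + 4) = (o - 2)*(o + 1)*(o + 4)*(o - 2)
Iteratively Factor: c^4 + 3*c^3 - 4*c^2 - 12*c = (c + 2)*(c^3 + c^2 - 6*c) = c*(c + 2)*(c^2 + c - 6) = c*(c + 2)*(c + 3)*(c - 2)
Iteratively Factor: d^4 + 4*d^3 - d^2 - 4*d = (d + 1)*(d^3 + 3*d^2 - 4*d) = (d + 1)*(d + 4)*(d^2 - d) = d*(d + 1)*(d + 4)*(d - 1)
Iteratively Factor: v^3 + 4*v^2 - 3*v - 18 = (v - 2)*(v^2 + 6*v + 9) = (v - 2)*(v + 3)*(v + 3)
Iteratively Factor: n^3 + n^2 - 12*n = (n)*(n^2 + n - 12) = n*(n - 3)*(n + 4)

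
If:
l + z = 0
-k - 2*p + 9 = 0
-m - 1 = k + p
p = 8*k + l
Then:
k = 2*z/17 + 9/17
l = -z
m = -z/17 - 98/17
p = 72/17 - z/17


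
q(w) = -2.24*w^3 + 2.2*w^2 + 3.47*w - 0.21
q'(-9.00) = -580.45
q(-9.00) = 1779.72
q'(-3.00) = -70.21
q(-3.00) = 69.66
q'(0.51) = 3.97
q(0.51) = 1.83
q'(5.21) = -156.01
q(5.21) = -239.20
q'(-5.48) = -222.45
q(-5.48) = 415.47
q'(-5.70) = -239.94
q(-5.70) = 466.32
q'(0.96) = 1.50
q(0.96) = 3.17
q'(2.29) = -21.69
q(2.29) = -7.63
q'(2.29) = -21.69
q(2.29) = -7.63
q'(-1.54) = -19.24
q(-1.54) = 7.84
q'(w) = -6.72*w^2 + 4.4*w + 3.47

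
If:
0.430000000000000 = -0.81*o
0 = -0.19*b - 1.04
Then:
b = -5.47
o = -0.53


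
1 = 1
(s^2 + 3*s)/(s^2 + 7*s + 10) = s*(s + 3)/(s^2 + 7*s + 10)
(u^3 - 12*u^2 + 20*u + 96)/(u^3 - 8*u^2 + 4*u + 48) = (u - 8)/(u - 4)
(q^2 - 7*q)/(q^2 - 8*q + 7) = q/(q - 1)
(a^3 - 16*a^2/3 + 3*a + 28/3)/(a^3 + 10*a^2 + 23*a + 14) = (3*a^2 - 19*a + 28)/(3*(a^2 + 9*a + 14))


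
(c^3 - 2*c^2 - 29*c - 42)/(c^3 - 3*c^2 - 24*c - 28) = (c + 3)/(c + 2)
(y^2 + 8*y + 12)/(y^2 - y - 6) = (y + 6)/(y - 3)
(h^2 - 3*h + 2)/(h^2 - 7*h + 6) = (h - 2)/(h - 6)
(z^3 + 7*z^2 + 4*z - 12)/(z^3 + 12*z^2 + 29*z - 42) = (z + 2)/(z + 7)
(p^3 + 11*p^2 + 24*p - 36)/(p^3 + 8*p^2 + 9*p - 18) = (p + 6)/(p + 3)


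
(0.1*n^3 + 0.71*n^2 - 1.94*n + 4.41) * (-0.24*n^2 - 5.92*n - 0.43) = -0.024*n^5 - 0.7624*n^4 - 3.7806*n^3 + 10.1211*n^2 - 25.273*n - 1.8963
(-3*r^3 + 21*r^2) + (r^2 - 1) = -3*r^3 + 22*r^2 - 1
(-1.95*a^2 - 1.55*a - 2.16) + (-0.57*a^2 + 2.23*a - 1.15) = -2.52*a^2 + 0.68*a - 3.31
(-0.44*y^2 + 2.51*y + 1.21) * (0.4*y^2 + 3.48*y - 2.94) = -0.176*y^4 - 0.5272*y^3 + 10.5124*y^2 - 3.1686*y - 3.5574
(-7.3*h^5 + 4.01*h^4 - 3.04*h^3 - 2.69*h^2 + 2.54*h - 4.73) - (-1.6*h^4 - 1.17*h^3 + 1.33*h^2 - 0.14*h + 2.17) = -7.3*h^5 + 5.61*h^4 - 1.87*h^3 - 4.02*h^2 + 2.68*h - 6.9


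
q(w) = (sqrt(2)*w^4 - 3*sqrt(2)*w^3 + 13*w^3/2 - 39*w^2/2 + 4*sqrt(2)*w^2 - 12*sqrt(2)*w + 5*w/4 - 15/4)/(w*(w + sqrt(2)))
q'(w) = (4*sqrt(2)*w^3 - 9*sqrt(2)*w^2 + 39*w^2/2 - 39*w + 8*sqrt(2)*w - 12*sqrt(2) + 5/4)/(w*(w + sqrt(2))) - (sqrt(2)*w^4 - 3*sqrt(2)*w^3 + 13*w^3/2 - 39*w^2/2 + 4*sqrt(2)*w^2 - 12*sqrt(2)*w + 5*w/4 - 15/4)/(w*(w + sqrt(2))^2) - (sqrt(2)*w^4 - 3*sqrt(2)*w^3 + 13*w^3/2 - 39*w^2/2 + 4*sqrt(2)*w^2 - 12*sqrt(2)*w + 5*w/4 - 15/4)/(w^2*(w + sqrt(2))) = (8*sqrt(2)*w^5 - 12*sqrt(2)*w^4 + 50*w^4 - 48*w^3 + 52*sqrt(2)*w^3 - 30*sqrt(2)*w^2 + 27*w^2 + 30*w + 15*sqrt(2))/(4*w^2*(w^2 + 2*sqrt(2)*w + 2))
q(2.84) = -1.35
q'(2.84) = 8.23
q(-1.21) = 24.13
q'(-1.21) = -169.76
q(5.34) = 28.04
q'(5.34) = 15.30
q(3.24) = 2.16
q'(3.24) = 9.35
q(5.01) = 23.14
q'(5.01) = 14.36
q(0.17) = -25.29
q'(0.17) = 89.69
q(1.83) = -8.28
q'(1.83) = 5.56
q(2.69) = -2.56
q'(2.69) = 7.82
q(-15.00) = 299.79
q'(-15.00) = -42.20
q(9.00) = 103.04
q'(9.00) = 25.68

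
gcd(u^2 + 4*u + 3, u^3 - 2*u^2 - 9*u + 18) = u + 3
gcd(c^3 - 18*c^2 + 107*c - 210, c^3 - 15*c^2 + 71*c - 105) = c^2 - 12*c + 35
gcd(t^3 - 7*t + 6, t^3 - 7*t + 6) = t^3 - 7*t + 6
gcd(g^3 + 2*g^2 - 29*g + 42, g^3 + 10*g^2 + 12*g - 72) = g - 2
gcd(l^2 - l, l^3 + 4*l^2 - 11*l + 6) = l - 1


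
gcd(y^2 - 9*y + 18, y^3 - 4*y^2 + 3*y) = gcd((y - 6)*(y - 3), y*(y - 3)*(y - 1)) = y - 3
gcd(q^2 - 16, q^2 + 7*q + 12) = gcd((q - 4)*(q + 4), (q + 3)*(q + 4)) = q + 4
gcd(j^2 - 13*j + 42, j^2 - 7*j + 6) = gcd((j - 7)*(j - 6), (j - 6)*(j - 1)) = j - 6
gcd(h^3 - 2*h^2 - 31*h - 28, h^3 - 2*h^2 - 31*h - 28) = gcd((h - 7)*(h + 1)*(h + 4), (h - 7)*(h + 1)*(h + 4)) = h^3 - 2*h^2 - 31*h - 28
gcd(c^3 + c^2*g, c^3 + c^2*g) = c^3 + c^2*g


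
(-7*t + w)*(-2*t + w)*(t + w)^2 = 14*t^4 + 19*t^3*w - 3*t^2*w^2 - 7*t*w^3 + w^4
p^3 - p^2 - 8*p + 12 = (p - 2)^2*(p + 3)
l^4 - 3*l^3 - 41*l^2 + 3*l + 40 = (l - 8)*(l - 1)*(l + 1)*(l + 5)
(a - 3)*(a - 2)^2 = a^3 - 7*a^2 + 16*a - 12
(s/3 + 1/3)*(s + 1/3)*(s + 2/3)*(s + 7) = s^4/3 + 3*s^3 + 137*s^2/27 + 79*s/27 + 14/27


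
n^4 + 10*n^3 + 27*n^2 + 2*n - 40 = (n - 1)*(n + 2)*(n + 4)*(n + 5)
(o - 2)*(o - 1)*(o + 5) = o^3 + 2*o^2 - 13*o + 10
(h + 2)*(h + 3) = h^2 + 5*h + 6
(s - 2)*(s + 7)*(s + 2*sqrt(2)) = s^3 + 2*sqrt(2)*s^2 + 5*s^2 - 14*s + 10*sqrt(2)*s - 28*sqrt(2)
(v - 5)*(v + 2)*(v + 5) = v^3 + 2*v^2 - 25*v - 50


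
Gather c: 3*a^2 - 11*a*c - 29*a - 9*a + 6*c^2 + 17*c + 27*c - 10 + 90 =3*a^2 - 38*a + 6*c^2 + c*(44 - 11*a) + 80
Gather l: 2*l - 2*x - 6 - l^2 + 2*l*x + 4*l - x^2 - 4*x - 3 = -l^2 + l*(2*x + 6) - x^2 - 6*x - 9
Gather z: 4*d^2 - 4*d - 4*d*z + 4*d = 4*d^2 - 4*d*z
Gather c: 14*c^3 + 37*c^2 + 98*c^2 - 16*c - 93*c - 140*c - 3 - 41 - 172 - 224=14*c^3 + 135*c^2 - 249*c - 440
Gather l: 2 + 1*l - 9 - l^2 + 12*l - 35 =-l^2 + 13*l - 42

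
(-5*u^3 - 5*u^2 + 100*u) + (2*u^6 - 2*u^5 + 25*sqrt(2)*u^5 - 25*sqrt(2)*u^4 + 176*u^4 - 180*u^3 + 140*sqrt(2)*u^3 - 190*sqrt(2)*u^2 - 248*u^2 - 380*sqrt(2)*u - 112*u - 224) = 2*u^6 - 2*u^5 + 25*sqrt(2)*u^5 - 25*sqrt(2)*u^4 + 176*u^4 - 185*u^3 + 140*sqrt(2)*u^3 - 190*sqrt(2)*u^2 - 253*u^2 - 380*sqrt(2)*u - 12*u - 224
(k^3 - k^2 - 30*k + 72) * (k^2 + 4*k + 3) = k^5 + 3*k^4 - 31*k^3 - 51*k^2 + 198*k + 216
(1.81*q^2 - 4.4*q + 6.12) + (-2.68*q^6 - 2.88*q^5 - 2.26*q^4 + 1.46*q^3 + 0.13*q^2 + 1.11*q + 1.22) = -2.68*q^6 - 2.88*q^5 - 2.26*q^4 + 1.46*q^3 + 1.94*q^2 - 3.29*q + 7.34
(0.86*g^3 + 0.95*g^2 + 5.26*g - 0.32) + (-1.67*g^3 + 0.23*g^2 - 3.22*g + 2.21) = -0.81*g^3 + 1.18*g^2 + 2.04*g + 1.89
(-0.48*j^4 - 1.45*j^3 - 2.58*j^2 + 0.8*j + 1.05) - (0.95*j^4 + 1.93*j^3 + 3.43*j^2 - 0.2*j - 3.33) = -1.43*j^4 - 3.38*j^3 - 6.01*j^2 + 1.0*j + 4.38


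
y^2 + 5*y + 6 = (y + 2)*(y + 3)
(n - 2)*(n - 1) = n^2 - 3*n + 2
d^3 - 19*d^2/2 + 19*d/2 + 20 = (d - 8)*(d - 5/2)*(d + 1)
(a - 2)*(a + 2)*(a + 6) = a^3 + 6*a^2 - 4*a - 24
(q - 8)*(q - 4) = q^2 - 12*q + 32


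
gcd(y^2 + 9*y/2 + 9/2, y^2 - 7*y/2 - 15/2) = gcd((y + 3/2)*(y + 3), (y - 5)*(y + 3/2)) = y + 3/2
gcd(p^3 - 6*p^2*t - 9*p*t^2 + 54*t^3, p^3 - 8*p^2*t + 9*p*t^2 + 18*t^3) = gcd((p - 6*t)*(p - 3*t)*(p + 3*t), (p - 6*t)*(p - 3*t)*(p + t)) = p^2 - 9*p*t + 18*t^2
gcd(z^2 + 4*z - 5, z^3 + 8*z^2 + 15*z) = z + 5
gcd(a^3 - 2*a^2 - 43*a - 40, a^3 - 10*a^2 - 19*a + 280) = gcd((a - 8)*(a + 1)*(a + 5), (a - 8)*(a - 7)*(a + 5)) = a^2 - 3*a - 40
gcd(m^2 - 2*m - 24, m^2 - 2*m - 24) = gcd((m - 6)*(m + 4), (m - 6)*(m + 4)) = m^2 - 2*m - 24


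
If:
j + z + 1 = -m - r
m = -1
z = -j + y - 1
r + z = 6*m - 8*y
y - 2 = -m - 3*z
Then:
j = -18/5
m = -1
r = 11/5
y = -6/5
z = 7/5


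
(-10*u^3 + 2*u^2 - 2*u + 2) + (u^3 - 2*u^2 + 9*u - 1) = -9*u^3 + 7*u + 1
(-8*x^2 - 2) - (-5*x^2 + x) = -3*x^2 - x - 2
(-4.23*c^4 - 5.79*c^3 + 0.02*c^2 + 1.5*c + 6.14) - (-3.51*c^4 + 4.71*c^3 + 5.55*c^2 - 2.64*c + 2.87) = -0.720000000000001*c^4 - 10.5*c^3 - 5.53*c^2 + 4.14*c + 3.27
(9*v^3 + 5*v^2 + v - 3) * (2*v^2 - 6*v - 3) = 18*v^5 - 44*v^4 - 55*v^3 - 27*v^2 + 15*v + 9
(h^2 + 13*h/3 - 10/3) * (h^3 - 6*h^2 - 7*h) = h^5 - 5*h^4/3 - 109*h^3/3 - 31*h^2/3 + 70*h/3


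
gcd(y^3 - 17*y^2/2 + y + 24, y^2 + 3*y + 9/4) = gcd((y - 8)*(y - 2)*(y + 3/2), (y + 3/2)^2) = y + 3/2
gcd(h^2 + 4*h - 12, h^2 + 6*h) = h + 6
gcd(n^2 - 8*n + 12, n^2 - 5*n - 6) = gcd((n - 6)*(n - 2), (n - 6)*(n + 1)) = n - 6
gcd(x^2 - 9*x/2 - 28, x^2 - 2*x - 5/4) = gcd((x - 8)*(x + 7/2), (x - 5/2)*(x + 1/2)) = 1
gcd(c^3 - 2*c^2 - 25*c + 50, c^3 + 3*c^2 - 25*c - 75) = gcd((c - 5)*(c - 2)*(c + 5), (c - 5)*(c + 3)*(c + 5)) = c^2 - 25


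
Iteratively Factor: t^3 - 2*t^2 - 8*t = (t)*(t^2 - 2*t - 8) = t*(t + 2)*(t - 4)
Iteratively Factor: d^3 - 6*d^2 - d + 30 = (d - 5)*(d^2 - d - 6) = (d - 5)*(d + 2)*(d - 3)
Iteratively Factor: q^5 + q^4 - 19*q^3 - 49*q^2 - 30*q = (q - 5)*(q^4 + 6*q^3 + 11*q^2 + 6*q) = (q - 5)*(q + 1)*(q^3 + 5*q^2 + 6*q) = q*(q - 5)*(q + 1)*(q^2 + 5*q + 6) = q*(q - 5)*(q + 1)*(q + 3)*(q + 2)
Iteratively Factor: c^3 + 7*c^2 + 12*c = (c + 4)*(c^2 + 3*c) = (c + 3)*(c + 4)*(c)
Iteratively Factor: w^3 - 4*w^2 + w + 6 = (w + 1)*(w^2 - 5*w + 6) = (w - 2)*(w + 1)*(w - 3)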